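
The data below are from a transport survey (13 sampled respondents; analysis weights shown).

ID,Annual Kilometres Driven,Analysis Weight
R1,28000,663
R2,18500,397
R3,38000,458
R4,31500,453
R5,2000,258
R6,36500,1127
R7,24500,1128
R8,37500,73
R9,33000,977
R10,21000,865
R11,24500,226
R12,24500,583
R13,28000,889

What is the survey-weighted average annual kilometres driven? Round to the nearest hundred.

Weighted sum = 224725500
Sum of weights = 8097
Weighted mean = 224725500 / 8097 = 27754.168

27800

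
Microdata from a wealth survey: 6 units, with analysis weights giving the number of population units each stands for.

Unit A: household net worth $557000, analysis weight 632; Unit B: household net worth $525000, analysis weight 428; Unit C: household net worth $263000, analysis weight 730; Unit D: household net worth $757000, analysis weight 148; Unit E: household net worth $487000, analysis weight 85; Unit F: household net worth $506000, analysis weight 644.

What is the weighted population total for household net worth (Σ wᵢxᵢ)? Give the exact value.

1248009000

Weighted total = 557000×632 + 525000×428 + 263000×730 + 757000×148 + 487000×85 + 506000×644
  = 352024000 + 224700000 + 191990000 + 112036000 + 41395000 + 325864000 = 1248009000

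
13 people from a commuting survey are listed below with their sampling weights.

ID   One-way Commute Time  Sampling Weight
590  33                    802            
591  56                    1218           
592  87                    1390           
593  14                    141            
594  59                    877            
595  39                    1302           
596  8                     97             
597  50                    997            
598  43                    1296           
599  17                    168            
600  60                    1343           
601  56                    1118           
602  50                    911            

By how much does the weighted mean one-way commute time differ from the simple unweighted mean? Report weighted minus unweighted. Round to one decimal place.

Unweighted sum = 572
Unweighted mean = 572 / 13 = 44
Weighted sum = 618047
Sum of weights = 11660
Weighted mean = 618047 / 11660 = 53.005746
Difference (weighted minus unweighted) = 9.0057461

9.0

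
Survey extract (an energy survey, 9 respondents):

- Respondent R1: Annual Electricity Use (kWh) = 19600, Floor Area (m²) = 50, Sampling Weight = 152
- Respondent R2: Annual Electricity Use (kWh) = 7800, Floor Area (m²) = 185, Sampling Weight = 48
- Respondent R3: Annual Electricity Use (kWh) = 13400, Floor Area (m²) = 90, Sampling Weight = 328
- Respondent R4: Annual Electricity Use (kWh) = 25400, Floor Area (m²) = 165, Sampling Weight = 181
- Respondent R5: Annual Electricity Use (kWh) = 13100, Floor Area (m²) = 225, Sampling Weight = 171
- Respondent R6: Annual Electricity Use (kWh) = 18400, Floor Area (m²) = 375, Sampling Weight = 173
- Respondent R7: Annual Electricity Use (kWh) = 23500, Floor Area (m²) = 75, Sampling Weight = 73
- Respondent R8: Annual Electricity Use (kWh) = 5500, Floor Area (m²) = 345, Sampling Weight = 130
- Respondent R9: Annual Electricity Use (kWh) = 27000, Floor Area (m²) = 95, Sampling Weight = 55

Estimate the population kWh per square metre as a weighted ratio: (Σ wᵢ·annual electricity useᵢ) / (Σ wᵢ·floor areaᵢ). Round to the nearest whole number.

92

Σ wᵢ·y = 19600×152 + 7800×48 + 13400×328 + 25400×181 + 13100×171 + 18400×173 + 23500×73 + 5500×130 + 27000×55
  = 21685000
Σ wᵢ·x = 234765
Ratio = 21685000 / 234765 = 92.368965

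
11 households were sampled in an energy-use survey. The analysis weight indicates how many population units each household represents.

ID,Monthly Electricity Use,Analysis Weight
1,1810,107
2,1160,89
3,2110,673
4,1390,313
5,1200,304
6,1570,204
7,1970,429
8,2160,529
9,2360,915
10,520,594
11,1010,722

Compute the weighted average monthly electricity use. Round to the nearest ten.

1640

Weighted sum = 1810×107 + 1160×89 + 2110×673 + 1390×313 + 1200×304 + 1570×204 + 1970×429 + 2160×529 + 2360×915 + 520×594 + 1010×722
  = 193670 + 103240 + 1420030 + 435070 + 364800 + 320280 + 845130 + 1142640 + 2159400 + 308880 + 729220 = 8022360
Sum of weights = 107 + 89 + 673 + 313 + 304 + 204 + 429 + 529 + 915 + 594 + 722 = 4879
Weighted mean = 8022360 / 4879 = 1644.2632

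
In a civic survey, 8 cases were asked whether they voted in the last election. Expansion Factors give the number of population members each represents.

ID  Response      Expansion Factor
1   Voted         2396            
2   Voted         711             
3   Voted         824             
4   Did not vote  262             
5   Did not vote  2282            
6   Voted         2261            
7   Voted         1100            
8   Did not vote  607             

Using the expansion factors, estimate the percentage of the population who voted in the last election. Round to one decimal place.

Sum of weights for 'Voted' = 2396 + 711 + 824 + 2261 + 1100 = 7292
Total weight = 2396 + 711 + 824 + 262 + 2282 + 2261 + 1100 + 607 = 10443
Weighted proportion = 7292 / 10443 = 0.69826678 → 69.826678%

69.8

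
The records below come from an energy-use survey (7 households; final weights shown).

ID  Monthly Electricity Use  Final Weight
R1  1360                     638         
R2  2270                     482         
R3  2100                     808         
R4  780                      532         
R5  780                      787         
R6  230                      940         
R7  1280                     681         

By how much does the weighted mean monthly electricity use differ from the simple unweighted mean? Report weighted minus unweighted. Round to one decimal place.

Unweighted sum = 1360 + 2270 + 2100 + 780 + 780 + 230 + 1280 = 8800
Unweighted mean = 8800 / 7 = 1257.1429
Weighted sum = 1360×638 + 2270×482 + 2100×808 + 780×532 + 780×787 + 230×940 + 1280×681
  = 867680 + 1094140 + 1696800 + 414960 + 613860 + 216200 + 871680 = 5775320
Sum of weights = 4868
Weighted mean = 5775320 / 4868 = 1186.3846
Difference (weighted minus unweighted) = -70.758305

-70.8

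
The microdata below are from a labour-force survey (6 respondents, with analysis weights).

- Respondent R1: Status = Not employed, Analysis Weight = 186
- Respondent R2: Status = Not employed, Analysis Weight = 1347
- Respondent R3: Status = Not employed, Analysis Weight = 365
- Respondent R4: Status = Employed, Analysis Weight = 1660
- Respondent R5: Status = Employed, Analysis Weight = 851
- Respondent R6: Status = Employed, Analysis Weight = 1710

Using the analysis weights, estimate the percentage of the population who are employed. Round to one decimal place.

69.0

Sum of weights for 'Employed' = 1660 + 851 + 1710 = 4221
Total weight = 186 + 1347 + 365 + 1660 + 851 + 1710 = 6119
Weighted proportion = 4221 / 6119 = 0.6898186 → 68.98186%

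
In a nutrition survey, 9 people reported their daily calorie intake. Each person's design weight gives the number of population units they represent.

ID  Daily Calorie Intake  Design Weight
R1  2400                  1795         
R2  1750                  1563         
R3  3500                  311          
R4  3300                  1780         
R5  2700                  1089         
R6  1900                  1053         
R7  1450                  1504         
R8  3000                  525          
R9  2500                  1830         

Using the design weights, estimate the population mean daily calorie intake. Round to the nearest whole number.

2382

Weighted sum = 2400×1795 + 1750×1563 + 3500×311 + 3300×1780 + 2700×1089 + 1900×1053 + 1450×1504 + 3000×525 + 2500×1830
  = 4308000 + 2735250 + 1088500 + 5874000 + 2940300 + 2000700 + 2180800 + 1575000 + 4575000 = 27277550
Sum of weights = 1795 + 1563 + 311 + 1780 + 1089 + 1053 + 1504 + 525 + 1830 = 11450
Weighted mean = 27277550 / 11450 = 2382.3188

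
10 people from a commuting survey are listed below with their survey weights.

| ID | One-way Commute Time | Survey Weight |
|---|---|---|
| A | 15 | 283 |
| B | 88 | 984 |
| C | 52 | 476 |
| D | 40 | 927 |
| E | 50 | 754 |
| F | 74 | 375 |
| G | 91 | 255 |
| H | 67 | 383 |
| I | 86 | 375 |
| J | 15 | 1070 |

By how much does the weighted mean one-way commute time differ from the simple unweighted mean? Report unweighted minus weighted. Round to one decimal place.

4.2

Unweighted sum = 578
Unweighted mean = 578 / 10 = 57.8
Weighted sum = 15×283 + 88×984 + 52×476 + 40×927 + 50×754 + 74×375 + 91×255 + 67×383 + 86×375 + 15×1070
  = 4245 + 86592 + 24752 + 37080 + 37700 + 27750 + 23205 + 25661 + 32250 + 16050 = 315285
Sum of weights = 283 + 984 + 476 + 927 + 754 + 375 + 255 + 383 + 375 + 1070 = 5882
Weighted mean = 315285 / 5882 = 53.601666
Difference (unweighted minus weighted) = 4.1983339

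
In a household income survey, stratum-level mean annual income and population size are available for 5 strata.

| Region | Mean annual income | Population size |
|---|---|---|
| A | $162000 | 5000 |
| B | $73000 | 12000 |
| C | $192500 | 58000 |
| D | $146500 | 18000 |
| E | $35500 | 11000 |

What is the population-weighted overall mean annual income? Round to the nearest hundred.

152700

Σ Nₕ·x̄ₕ = 15878500000
Σ Nₕ = 104000
Overall mean = 15878500000 / 104000 = 152677.88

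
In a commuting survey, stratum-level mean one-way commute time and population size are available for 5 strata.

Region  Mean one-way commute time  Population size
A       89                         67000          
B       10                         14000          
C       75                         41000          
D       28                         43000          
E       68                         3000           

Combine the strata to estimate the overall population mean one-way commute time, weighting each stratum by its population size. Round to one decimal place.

63.0

Σ Nₕ·x̄ₕ = 89×67000 + 10×14000 + 75×41000 + 28×43000 + 68×3000
  = 10586000
Σ Nₕ = 67000 + 14000 + 41000 + 43000 + 3000 = 168000
Overall mean = 10586000 / 168000 = 63.011905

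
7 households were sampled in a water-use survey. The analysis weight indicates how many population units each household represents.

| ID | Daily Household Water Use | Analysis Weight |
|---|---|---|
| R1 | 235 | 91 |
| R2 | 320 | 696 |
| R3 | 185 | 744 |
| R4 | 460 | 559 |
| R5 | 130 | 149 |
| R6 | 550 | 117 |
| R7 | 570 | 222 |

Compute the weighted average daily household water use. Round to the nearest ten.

Weighted sum = 235×91 + 320×696 + 185×744 + 460×559 + 130×149 + 550×117 + 570×222
  = 21385 + 222720 + 137640 + 257140 + 19370 + 64350 + 126540 = 849145
Sum of weights = 91 + 696 + 744 + 559 + 149 + 117 + 222 = 2578
Weighted mean = 849145 / 2578 = 329.3813

330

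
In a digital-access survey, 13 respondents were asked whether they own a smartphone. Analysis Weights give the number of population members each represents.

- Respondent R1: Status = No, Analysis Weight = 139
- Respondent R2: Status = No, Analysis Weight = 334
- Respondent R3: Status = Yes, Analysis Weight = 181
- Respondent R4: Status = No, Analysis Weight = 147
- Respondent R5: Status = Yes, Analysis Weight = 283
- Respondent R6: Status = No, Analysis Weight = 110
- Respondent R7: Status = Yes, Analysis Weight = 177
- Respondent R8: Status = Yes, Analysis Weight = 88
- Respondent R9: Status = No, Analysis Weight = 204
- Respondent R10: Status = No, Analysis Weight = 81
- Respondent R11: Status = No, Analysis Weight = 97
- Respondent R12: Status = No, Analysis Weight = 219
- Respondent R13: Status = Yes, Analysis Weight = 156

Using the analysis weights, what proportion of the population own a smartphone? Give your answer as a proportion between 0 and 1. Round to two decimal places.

Sum of weights for 'Yes' = 181 + 283 + 177 + 88 + 156 = 885
Total weight = 2216
Weighted proportion = 885 / 2216 = 0.39936823

0.40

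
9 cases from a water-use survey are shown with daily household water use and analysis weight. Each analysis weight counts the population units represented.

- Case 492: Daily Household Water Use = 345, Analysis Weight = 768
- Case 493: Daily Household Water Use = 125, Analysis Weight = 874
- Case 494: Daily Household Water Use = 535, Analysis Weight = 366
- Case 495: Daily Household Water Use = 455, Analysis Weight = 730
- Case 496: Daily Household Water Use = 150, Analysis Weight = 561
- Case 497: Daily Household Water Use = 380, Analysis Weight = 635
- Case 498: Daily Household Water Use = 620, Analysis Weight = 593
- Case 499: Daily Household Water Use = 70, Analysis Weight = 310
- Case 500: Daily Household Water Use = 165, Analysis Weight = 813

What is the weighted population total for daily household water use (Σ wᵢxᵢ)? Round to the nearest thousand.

1751000

Weighted total = 345×768 + 125×874 + 535×366 + 455×730 + 150×561 + 380×635 + 620×593 + 70×310 + 165×813
  = 1751125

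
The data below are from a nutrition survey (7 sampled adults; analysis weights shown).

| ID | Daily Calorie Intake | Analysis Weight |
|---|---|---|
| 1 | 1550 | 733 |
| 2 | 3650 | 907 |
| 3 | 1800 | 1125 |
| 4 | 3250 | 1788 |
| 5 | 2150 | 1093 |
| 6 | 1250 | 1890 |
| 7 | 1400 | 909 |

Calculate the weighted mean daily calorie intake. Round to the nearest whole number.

Weighted sum = 1550×733 + 3650×907 + 1800×1125 + 3250×1788 + 2150×1093 + 1250×1890 + 1400×909
  = 18267750
Sum of weights = 733 + 907 + 1125 + 1788 + 1093 + 1890 + 909 = 8445
Weighted mean = 18267750 / 8445 = 2163.1439

2163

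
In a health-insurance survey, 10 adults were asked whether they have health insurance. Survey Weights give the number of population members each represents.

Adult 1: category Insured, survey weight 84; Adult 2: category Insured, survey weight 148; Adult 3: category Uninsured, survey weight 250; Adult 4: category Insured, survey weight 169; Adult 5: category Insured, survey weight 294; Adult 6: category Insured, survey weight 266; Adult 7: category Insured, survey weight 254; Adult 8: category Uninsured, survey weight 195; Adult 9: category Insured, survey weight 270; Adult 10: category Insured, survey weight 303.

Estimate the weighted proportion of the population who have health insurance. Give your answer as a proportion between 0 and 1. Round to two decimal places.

Sum of weights for 'Insured' = 84 + 148 + 169 + 294 + 266 + 254 + 270 + 303 = 1788
Total weight = 2233
Weighted proportion = 1788 / 2233 = 0.80071652

0.80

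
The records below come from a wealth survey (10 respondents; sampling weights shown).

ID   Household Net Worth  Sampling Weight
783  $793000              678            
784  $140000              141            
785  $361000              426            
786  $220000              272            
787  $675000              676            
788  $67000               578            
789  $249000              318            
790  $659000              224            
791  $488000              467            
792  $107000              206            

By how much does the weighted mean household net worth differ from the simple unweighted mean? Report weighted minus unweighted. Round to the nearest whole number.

61326

Unweighted sum = 793000 + 140000 + 361000 + 220000 + 675000 + 67000 + 249000 + 659000 + 488000 + 107000 = 3759000
Unweighted mean = 3759000 / 10 = 375900
Weighted sum = 793000×678 + 140000×141 + 361000×426 + 220000×272 + 675000×676 + 67000×578 + 249000×318 + 659000×224 + 488000×467 + 107000×206
  = 537654000 + 19740000 + 153786000 + 59840000 + 456300000 + 38726000 + 79182000 + 147616000 + 227896000 + 22042000 = 1742782000
Sum of weights = 678 + 141 + 426 + 272 + 676 + 578 + 318 + 224 + 467 + 206 = 3986
Weighted mean = 1742782000 / 3986 = 437225.79
Difference (weighted minus unweighted) = 61325.79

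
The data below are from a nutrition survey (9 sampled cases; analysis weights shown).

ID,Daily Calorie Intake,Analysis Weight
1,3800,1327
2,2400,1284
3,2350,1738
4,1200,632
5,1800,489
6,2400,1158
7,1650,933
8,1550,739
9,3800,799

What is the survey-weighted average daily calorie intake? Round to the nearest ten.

Weighted sum = 3800×1327 + 2400×1284 + 2350×1738 + 1200×632 + 1800×489 + 2400×1158 + 1650×933 + 1550×739 + 3800×799
  = 5042600 + 3081600 + 4084300 + 758400 + 880200 + 2779200 + 1539450 + 1145450 + 3036200 = 22347400
Sum of weights = 9099
Weighted mean = 22347400 / 9099 = 2456.0281

2460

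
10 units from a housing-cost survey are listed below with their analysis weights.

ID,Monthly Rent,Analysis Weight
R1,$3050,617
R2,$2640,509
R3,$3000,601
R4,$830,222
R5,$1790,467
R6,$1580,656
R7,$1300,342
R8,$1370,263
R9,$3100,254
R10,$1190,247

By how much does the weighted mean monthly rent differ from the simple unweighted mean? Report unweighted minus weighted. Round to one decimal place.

Unweighted sum = 3050 + 2640 + 3000 + 830 + 1790 + 1580 + 1300 + 1370 + 3100 + 1190 = 19850
Unweighted mean = 19850 / 10 = 1985
Weighted sum = 3050×617 + 2640×509 + 3000×601 + 830×222 + 1790×467 + 1580×656 + 1300×342 + 1370×263 + 3100×254 + 1190×247
  = 1881850 + 1343760 + 1803000 + 184260 + 835930 + 1036480 + 444600 + 360310 + 787400 + 293930 = 8971520
Sum of weights = 4178
Weighted mean = 8971520 / 4178 = 2147.3241
Difference (unweighted minus weighted) = -162.32408

-162.3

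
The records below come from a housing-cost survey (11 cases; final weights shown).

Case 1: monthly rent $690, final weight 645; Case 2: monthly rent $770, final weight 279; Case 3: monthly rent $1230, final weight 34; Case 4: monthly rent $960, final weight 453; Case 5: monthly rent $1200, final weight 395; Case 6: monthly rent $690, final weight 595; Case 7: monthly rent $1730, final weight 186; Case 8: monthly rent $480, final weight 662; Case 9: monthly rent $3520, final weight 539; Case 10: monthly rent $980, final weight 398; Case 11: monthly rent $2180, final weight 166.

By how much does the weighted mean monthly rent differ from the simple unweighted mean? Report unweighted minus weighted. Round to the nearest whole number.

92

Unweighted sum = 690 + 770 + 1230 + 960 + 1200 + 690 + 1730 + 480 + 3520 + 980 + 2180 = 14430
Unweighted mean = 14430 / 11 = 1311.8182
Weighted sum = 690×645 + 770×279 + 1230×34 + 960×453 + 1200×395 + 690×595 + 1730×186 + 480×662 + 3520×539 + 980×398 + 2180×166
  = 445050 + 214830 + 41820 + 434880 + 474000 + 410550 + 321780 + 317760 + 1897280 + 390040 + 361880 = 5309870
Sum of weights = 645 + 279 + 34 + 453 + 395 + 595 + 186 + 662 + 539 + 398 + 166 = 4352
Weighted mean = 5309870 / 4352 = 1220.0988
Difference (unweighted minus weighted) = 91.719377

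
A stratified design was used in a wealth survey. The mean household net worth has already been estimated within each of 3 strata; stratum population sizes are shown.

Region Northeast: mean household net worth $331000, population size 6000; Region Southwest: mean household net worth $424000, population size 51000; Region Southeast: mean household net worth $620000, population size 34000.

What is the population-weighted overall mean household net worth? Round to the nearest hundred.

Σ Nₕ·x̄ₕ = 331000×6000 + 424000×51000 + 620000×34000
  = 1986000000 + 21624000000 + 21080000000 = 44690000000
Σ Nₕ = 6000 + 51000 + 34000 = 91000
Overall mean = 44690000000 / 91000 = 491098.9

491100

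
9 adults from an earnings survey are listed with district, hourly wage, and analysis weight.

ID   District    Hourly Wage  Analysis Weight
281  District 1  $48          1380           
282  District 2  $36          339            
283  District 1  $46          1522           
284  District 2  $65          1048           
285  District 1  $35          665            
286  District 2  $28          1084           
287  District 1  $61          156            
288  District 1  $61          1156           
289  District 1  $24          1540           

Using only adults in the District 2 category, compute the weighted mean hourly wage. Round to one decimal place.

District 2 rows: 282, 284, 286
Weighted sum = 36×339 + 65×1048 + 28×1084
  = 110676
Sum of weights = 339 + 1048 + 1084 = 2471
Weighted mean = 110676 / 2471 = 44.789964

44.8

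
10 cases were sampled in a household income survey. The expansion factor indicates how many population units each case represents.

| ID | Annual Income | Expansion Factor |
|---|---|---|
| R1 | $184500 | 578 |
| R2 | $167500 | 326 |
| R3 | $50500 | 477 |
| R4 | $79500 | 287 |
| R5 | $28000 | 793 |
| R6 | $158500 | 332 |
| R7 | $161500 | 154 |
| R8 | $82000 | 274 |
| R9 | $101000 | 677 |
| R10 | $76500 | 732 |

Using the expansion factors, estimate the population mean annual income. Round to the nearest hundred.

98200

Weighted sum = 184500×578 + 167500×326 + 50500×477 + 79500×287 + 28000×793 + 158500×332 + 161500×154 + 82000×274 + 101000×677 + 76500×732
  = 454691000
Sum of weights = 578 + 326 + 477 + 287 + 793 + 332 + 154 + 274 + 677 + 732 = 4630
Weighted mean = 454691000 / 4630 = 98205.4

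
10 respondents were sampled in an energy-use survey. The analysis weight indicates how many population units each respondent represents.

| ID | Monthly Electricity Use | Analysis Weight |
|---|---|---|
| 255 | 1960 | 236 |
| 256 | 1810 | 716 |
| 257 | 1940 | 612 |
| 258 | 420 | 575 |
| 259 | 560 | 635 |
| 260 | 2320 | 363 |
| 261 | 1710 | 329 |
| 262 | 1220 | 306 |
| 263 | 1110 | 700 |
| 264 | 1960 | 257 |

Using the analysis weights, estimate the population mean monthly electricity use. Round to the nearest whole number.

1396

Weighted sum = 1960×236 + 1810×716 + 1940×612 + 420×575 + 560×635 + 2320×363 + 1710×329 + 1220×306 + 1110×700 + 1960×257
  = 462560 + 1295960 + 1187280 + 241500 + 355600 + 842160 + 562590 + 373320 + 777000 + 503720 = 6601690
Sum of weights = 236 + 716 + 612 + 575 + 635 + 363 + 329 + 306 + 700 + 257 = 4729
Weighted mean = 6601690 / 4729 = 1396.0013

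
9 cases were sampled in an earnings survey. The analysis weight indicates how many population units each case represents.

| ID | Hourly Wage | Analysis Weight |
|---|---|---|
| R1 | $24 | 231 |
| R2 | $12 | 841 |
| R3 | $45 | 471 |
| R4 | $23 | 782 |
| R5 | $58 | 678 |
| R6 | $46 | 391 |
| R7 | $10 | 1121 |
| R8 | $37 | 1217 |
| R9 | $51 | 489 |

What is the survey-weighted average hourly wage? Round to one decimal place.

Weighted sum = 24×231 + 12×841 + 45×471 + 23×782 + 58×678 + 46×391 + 10×1121 + 37×1217 + 51×489
  = 5544 + 10092 + 21195 + 17986 + 39324 + 17986 + 11210 + 45029 + 24939 = 193305
Sum of weights = 231 + 841 + 471 + 782 + 678 + 391 + 1121 + 1217 + 489 = 6221
Weighted mean = 193305 / 6221 = 31.072979

31.1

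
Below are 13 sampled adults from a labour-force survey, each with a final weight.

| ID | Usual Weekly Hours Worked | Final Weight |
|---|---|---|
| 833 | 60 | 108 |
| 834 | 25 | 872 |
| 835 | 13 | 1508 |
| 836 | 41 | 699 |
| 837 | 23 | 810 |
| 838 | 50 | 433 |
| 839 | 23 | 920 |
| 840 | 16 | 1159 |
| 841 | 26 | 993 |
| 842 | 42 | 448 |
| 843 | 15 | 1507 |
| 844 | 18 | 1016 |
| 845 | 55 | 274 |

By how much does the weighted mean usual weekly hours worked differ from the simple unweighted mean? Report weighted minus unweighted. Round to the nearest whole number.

-7

Unweighted sum = 407
Unweighted mean = 407 / 13 = 31.307692
Weighted sum = 257124
Sum of weights = 10747
Weighted mean = 257124 / 10747 = 23.925188
Difference (weighted minus unweighted) = -7.3825039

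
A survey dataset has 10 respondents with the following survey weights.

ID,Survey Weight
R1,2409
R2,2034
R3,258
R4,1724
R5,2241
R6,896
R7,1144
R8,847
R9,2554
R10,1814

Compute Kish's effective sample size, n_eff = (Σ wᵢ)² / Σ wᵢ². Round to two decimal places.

8.27

Σ wᵢ = 15921
Σ wᵢ² = 5803281 + 4137156 + 66564 + 2972176 + 5022081 + 802816 + 1308736 + 717409 + 6522916 + 3290596 = 30643731
n_eff = 15921² / 30643731 = 253478241 / 30643731 = 8.2717813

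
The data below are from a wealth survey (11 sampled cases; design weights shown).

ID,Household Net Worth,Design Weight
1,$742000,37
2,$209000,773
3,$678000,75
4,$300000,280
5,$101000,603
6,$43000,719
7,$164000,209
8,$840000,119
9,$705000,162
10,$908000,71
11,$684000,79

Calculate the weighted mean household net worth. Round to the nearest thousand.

Weighted sum = 742000×37 + 209000×773 + 678000×75 + 300000×280 + 101000×603 + 43000×719 + 164000×209 + 840000×119 + 705000×162 + 908000×71 + 684000×79
  = 27454000 + 161557000 + 50850000 + 84000000 + 60903000 + 30917000 + 34276000 + 99960000 + 114210000 + 64468000 + 54036000 = 782631000
Sum of weights = 37 + 773 + 75 + 280 + 603 + 719 + 209 + 119 + 162 + 71 + 79 = 3127
Weighted mean = 782631000 / 3127 = 250281.74

250000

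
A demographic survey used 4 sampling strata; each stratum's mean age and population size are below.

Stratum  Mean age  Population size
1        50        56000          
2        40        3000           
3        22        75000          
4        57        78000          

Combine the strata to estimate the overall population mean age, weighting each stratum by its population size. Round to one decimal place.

Σ Nₕ·x̄ₕ = 50×56000 + 40×3000 + 22×75000 + 57×78000
  = 9016000
Σ Nₕ = 56000 + 3000 + 75000 + 78000 = 212000
Overall mean = 9016000 / 212000 = 42.528302

42.5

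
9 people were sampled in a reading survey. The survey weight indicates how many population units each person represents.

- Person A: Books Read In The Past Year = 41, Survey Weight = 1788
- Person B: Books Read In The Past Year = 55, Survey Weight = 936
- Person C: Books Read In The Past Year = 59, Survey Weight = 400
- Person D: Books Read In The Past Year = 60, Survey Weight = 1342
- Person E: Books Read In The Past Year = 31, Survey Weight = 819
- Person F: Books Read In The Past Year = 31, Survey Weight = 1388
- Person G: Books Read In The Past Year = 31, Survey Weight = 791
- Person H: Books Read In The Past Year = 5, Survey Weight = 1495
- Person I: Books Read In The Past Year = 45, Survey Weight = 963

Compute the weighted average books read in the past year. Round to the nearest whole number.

38

Weighted sum = 41×1788 + 55×936 + 59×400 + 60×1342 + 31×819 + 31×1388 + 31×791 + 5×1495 + 45×963
  = 73308 + 51480 + 23600 + 80520 + 25389 + 43028 + 24521 + 7475 + 43335 = 372656
Sum of weights = 1788 + 936 + 400 + 1342 + 819 + 1388 + 791 + 1495 + 963 = 9922
Weighted mean = 372656 / 9922 = 37.558557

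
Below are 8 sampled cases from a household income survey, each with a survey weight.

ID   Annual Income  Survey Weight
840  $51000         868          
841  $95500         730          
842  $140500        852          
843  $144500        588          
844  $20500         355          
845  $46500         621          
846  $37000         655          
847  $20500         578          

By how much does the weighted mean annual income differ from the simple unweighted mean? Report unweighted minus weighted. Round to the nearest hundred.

-5000

Unweighted sum = 51000 + 95500 + 140500 + 144500 + 20500 + 46500 + 37000 + 20500 = 556000
Unweighted mean = 556000 / 8 = 69500
Weighted sum = 51000×868 + 95500×730 + 140500×852 + 144500×588 + 20500×355 + 46500×621 + 37000×655 + 20500×578
  = 44268000 + 69715000 + 119706000 + 84966000 + 7277500 + 28876500 + 24235000 + 11849000 = 390893000
Sum of weights = 868 + 730 + 852 + 588 + 355 + 621 + 655 + 578 = 5247
Weighted mean = 390893000 / 5247 = 74498.38
Difference (unweighted minus weighted) = -4998.38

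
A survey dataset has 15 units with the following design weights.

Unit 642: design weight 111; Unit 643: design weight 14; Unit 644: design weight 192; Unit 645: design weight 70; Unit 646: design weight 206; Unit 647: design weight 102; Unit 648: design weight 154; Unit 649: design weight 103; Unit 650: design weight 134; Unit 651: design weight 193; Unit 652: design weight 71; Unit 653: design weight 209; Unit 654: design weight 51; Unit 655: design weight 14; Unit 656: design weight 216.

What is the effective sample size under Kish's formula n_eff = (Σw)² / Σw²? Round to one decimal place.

Σ wᵢ = 1840
Σ wᵢ² = 294826
n_eff = 1840² / 294826 = 3385600 / 294826 = 11.483383

11.5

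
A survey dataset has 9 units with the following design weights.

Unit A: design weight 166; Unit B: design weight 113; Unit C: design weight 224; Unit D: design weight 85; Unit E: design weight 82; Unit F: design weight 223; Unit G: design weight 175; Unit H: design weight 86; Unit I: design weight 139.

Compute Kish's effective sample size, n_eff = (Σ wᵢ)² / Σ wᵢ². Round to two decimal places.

7.90

Σ wᵢ = 166 + 113 + 224 + 85 + 82 + 223 + 175 + 86 + 139 = 1293
Σ wᵢ² = 27556 + 12769 + 50176 + 7225 + 6724 + 49729 + 30625 + 7396 + 19321 = 211521
n_eff = 1293² / 211521 = 1671849 / 211521 = 7.9039386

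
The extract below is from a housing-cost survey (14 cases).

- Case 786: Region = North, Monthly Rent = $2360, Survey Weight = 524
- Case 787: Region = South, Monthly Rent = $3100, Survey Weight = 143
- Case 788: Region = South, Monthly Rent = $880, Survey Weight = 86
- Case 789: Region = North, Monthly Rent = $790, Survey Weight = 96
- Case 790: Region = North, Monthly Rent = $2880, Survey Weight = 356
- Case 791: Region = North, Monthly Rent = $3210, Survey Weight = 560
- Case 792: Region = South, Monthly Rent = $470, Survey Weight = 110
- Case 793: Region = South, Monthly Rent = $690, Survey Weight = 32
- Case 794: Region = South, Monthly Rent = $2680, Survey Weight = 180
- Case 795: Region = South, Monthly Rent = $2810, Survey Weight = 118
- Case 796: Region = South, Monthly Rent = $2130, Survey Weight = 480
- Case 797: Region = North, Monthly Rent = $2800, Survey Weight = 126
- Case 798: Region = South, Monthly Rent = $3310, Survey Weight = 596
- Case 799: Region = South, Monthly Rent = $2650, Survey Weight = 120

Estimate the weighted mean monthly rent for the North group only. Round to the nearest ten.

2700

North rows: 786, 789, 790, 791, 797
Weighted sum = 2360×524 + 790×96 + 2880×356 + 3210×560 + 2800×126
  = 1236640 + 75840 + 1025280 + 1797600 + 352800 = 4488160
Sum of weights = 524 + 96 + 356 + 560 + 126 = 1662
Weighted mean = 4488160 / 1662 = 2700.4573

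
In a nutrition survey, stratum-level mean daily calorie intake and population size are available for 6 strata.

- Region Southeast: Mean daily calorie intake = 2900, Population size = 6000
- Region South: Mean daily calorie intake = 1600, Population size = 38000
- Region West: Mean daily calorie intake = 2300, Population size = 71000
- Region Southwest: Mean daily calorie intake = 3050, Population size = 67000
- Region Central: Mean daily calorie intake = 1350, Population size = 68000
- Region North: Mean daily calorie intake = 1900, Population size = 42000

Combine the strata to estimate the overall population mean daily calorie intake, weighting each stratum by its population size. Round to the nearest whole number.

2115

Σ Nₕ·x̄ₕ = 2900×6000 + 1600×38000 + 2300×71000 + 3050×67000 + 1350×68000 + 1900×42000
  = 17400000 + 60800000 + 163300000 + 204350000 + 91800000 + 79800000 = 617450000
Σ Nₕ = 6000 + 38000 + 71000 + 67000 + 68000 + 42000 = 292000
Overall mean = 617450000 / 292000 = 2114.5548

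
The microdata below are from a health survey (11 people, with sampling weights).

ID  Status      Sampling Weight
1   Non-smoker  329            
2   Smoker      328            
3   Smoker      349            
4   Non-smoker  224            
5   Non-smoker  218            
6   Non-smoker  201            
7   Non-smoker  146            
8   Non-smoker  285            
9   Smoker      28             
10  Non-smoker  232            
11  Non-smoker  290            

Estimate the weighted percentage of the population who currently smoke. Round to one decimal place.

Sum of weights for 'Smoker' = 328 + 349 + 28 = 705
Total weight = 2630
Weighted proportion = 705 / 2630 = 0.26806084 → 26.806084%

26.8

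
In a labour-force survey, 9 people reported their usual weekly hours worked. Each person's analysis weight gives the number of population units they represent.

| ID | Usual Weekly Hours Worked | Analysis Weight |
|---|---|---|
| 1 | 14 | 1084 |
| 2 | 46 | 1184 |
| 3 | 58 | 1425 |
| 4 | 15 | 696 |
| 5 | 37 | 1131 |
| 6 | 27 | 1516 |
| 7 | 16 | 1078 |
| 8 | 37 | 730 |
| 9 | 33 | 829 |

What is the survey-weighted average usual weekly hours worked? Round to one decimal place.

Weighted sum = 14×1084 + 46×1184 + 58×1425 + 15×696 + 37×1131 + 27×1516 + 16×1078 + 37×730 + 33×829
  = 317124
Sum of weights = 1084 + 1184 + 1425 + 696 + 1131 + 1516 + 1078 + 730 + 829 = 9673
Weighted mean = 317124 / 9673 = 32.784452

32.8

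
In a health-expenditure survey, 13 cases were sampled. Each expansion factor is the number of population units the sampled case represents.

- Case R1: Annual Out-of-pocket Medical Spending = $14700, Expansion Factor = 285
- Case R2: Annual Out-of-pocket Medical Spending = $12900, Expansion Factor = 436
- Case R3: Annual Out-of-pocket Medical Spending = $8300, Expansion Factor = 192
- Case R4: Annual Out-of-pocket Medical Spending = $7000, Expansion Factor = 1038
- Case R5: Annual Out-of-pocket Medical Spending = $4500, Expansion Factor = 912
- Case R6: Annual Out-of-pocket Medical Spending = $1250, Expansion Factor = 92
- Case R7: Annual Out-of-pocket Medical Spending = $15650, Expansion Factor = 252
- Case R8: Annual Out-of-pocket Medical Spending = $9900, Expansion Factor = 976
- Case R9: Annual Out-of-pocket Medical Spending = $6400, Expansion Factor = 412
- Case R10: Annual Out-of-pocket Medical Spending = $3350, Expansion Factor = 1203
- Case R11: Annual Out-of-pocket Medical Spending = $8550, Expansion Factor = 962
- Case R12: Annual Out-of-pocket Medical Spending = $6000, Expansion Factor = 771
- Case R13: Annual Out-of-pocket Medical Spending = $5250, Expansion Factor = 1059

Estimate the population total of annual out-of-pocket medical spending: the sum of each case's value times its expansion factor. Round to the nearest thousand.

Weighted total = 61576400

61576000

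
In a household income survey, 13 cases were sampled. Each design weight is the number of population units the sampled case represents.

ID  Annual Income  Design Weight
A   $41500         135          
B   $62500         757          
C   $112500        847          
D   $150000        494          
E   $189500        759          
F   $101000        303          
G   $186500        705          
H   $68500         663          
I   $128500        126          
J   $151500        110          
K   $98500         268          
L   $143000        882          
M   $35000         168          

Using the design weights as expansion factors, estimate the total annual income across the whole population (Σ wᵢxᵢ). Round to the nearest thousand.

Weighted total = 764894000

764894000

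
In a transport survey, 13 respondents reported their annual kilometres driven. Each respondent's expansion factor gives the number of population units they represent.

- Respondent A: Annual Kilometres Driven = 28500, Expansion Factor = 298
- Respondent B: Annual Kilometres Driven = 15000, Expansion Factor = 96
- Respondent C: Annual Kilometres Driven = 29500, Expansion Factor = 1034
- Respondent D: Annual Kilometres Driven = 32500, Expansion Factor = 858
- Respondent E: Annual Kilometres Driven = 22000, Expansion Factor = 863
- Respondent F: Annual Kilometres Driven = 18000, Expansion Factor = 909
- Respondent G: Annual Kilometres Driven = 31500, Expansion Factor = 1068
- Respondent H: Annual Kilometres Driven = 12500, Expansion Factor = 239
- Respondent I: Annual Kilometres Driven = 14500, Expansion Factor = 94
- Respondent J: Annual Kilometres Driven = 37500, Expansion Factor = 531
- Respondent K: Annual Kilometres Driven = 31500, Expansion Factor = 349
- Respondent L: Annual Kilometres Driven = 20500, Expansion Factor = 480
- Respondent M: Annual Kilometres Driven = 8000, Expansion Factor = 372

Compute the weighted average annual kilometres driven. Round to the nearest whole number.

25780

Weighted sum = 185383500
Sum of weights = 7191
Weighted mean = 185383500 / 7191 = 25779.933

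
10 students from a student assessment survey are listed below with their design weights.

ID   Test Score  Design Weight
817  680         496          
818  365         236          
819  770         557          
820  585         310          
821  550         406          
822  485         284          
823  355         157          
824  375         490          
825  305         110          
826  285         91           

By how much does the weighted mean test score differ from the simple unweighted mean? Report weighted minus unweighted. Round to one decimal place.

64.4

Unweighted sum = 4755
Unweighted mean = 4755 / 10 = 475.5
Weighted sum = 680×496 + 365×236 + 770×557 + 585×310 + 550×406 + 485×284 + 355×157 + 375×490 + 305×110 + 285×91
  = 337280 + 86140 + 428890 + 181350 + 223300 + 137740 + 55735 + 183750 + 33550 + 25935 = 1693670
Sum of weights = 3137
Weighted mean = 1693670 / 3137 = 539.90118
Difference (weighted minus unweighted) = 64.401179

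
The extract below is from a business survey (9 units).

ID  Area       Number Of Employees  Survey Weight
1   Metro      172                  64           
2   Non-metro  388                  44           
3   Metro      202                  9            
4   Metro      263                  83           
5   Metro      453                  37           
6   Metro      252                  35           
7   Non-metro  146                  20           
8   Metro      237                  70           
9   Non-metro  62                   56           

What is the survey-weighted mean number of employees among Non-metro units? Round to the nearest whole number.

196

Non-metro rows: 2, 7, 9
Weighted sum = 388×44 + 146×20 + 62×56
  = 23464
Sum of weights = 44 + 20 + 56 = 120
Weighted mean = 23464 / 120 = 195.53333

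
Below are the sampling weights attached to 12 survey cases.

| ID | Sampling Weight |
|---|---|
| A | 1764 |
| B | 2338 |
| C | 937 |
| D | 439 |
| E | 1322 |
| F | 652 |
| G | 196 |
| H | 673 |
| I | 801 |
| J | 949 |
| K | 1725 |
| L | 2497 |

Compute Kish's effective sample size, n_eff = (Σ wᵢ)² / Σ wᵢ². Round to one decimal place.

8.9

Σ wᵢ = 1764 + 2338 + 937 + 439 + 1322 + 652 + 196 + 673 + 801 + 949 + 1725 + 2497 = 14293
Σ wᵢ² = 23065599
n_eff = 14293² / 23065599 = 204289849 / 23065599 = 8.8569063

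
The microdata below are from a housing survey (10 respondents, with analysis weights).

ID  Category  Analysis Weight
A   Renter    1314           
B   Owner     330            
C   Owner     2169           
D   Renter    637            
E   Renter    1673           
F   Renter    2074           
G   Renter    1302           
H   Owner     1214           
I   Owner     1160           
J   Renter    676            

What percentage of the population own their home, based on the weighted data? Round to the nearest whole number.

39

Sum of weights for 'Owner' = 330 + 2169 + 1214 + 1160 = 4873
Total weight = 1314 + 330 + 2169 + 637 + 1673 + 2074 + 1302 + 1214 + 1160 + 676 = 12549
Weighted proportion = 4873 / 12549 = 0.38831779 → 38.831779%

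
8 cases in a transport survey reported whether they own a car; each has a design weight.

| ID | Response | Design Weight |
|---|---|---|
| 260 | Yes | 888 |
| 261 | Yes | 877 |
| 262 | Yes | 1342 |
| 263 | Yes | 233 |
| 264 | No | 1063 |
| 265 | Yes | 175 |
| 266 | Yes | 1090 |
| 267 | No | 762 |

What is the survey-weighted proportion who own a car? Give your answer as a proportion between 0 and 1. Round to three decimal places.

0.716

Sum of weights for 'Yes' = 888 + 877 + 1342 + 233 + 175 + 1090 = 4605
Total weight = 888 + 877 + 1342 + 233 + 1063 + 175 + 1090 + 762 = 6430
Weighted proportion = 4605 / 6430 = 0.71617418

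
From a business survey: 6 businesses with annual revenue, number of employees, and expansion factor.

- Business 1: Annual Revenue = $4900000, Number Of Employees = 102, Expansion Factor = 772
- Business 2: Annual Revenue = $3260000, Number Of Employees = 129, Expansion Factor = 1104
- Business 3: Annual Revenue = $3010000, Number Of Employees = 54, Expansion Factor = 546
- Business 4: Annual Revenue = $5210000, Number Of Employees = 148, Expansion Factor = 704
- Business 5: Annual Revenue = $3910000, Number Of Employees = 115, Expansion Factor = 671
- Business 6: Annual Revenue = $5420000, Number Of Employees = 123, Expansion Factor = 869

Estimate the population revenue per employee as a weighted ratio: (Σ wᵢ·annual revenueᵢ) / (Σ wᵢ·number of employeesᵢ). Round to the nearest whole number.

Σ wᵢ·y = 4900000×772 + 3260000×1104 + 3010000×546 + 5210000×704 + 3910000×671 + 5420000×869
  = 20026730000
Σ wᵢ·x = 102×772 + 129×1104 + 54×546 + 148×704 + 115×671 + 123×869
  = 78744 + 142416 + 29484 + 104192 + 77165 + 106887 = 538888
Ratio = 20026730000 / 538888 = 37163.065

37163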